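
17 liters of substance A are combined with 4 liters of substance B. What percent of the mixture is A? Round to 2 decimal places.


Volume of A = 17 L
Volume of B = 4 L
Total volume = 17 + 4 = 21 L
Percentage of A = (17/21) * 100
= 80.95%

80.95


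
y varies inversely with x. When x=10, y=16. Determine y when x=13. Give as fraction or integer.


Inverse proportion: y = k/x
Find k: k = 10 * 16 = 160
Compute y at x=13: y = 160/13
y = 160/13

160/13


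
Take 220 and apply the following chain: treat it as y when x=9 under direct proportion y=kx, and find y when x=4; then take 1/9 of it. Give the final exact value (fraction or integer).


Start with 220.
Step 1: Direct prop: k = (220)/9; new y = k*4 = 220*4/9 = 880/9
Step 2: Take 1/9: 880/9 * 1/9 = 880/81
Final result = 880/81

880/81


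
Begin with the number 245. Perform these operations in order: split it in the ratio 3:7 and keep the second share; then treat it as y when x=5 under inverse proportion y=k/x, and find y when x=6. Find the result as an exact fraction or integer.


Start with 245.
Step 1: Split 3:7, second share = 245 * 7/10 = 343/2
Step 2: Inverse prop: k = (343/2)*5; new y = k/6 = 343/2*5/6 = 1715/12
Final result = 1715/12

1715/12


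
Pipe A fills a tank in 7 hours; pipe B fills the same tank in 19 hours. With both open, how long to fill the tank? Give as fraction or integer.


Rate of A = 1/7 job per hour
Rate of B = 1/19 job per hour
Combined rate = 1/7 + 1/19
Find common denominator: (19 + 7)/(7*19) = 26/133
Combined rate = 26/133 job per hour
Time together = 1 / (26/133) = 133/26 hours

133/26


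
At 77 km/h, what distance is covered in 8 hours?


Using distance = speed * time
Speed = 77 km/h
Time = 8 hours
Distance = 77 * 8
= 616 km

616


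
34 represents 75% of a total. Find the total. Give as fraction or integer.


Given: 34 is 75% of the whole
Set up: 34 = 75/100 * whole
whole = 34 * 100 / 75
whole = 3400 / 75
whole = 136/3

136/3


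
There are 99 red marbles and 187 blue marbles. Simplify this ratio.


Find GCD(99, 187)
GCD = 11
Divide both by 11: 99/11 = 9, 187/11 = 17
Simplified ratio = 9:17

9:17


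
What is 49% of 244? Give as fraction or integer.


Compute 49% of 244
Convert percentage: 49% = 49/100
Multiply: 244 * 49/100
= 11956/100
= 2989/25

2989/25


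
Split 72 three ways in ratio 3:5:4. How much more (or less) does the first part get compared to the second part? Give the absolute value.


Total parts = 3 + 5 + 4 = 12
Value per part = 72 / 12 = 6
Shares: 3*6=18, 5*6=30, 4*6=24
First share = 18, second share = 30
Difference = |18 - 30| = 12

12


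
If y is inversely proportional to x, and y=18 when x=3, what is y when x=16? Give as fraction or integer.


Inverse proportion: y = k/x
Find k: k = 3 * 18 = 54
Compute y at x=16: y = 54/16
y = 27/8

27/8


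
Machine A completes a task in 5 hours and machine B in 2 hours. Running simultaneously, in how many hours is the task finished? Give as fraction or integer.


Rate of A = 1/5 job per hour
Rate of B = 1/2 job per hour
Combined rate = 1/5 + 1/2
Find common denominator: (2 + 5)/(5*2) = 7/10
Combined rate = 7/10 job per hour
Time together = 1 / (7/10) = 10/7 hours

10/7


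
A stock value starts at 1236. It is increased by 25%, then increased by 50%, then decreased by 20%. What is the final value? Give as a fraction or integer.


Start: 1236
Step 1: increase by 25% => multiply by 125/100
  1236 * 125/100 = 1545
Step 2: increase by 50% => multiply by 150/100
  1545 * 150/100 = 4635/2
Step 3: decrease by 20% => multiply by 80/100
  4635/2 * 80/100 = 1854
Final value = 1854

1854


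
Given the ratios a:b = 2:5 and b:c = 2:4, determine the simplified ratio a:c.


Given a:b = 2:5 and b:c = 2:4
Make b consistent. Multiply first ratio by 2: a:b = 4:10
Multiply second ratio by 5: b:c = 10:20
Now b = 10 in both, so a:b:c = 4:10:20
Therefore a:c = 4:20
Simplify by GCD: a:c = 1:5

1:5


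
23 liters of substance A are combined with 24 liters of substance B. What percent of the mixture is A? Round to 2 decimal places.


Volume of A = 23 L
Volume of B = 24 L
Total volume = 23 + 24 = 47 L
Percentage of A = (23/47) * 100
= 48.94%

48.94


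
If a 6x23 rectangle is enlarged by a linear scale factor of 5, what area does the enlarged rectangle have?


Original dimensions: 6 x 23
Enlargement factor = 5
New width = 6 * 5 = 30
New height = 23 * 5 = 115
New area = 30 * 115 = 3450

3450


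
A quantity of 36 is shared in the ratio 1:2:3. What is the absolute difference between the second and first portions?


Total parts = 1 + 2 + 3 = 6
Value per part = 36 / 6 = 6
Shares: 1*6=6, 2*6=12, 3*6=18
Second share = 12, first share = 6
Difference = |12 - 6| = 6

6


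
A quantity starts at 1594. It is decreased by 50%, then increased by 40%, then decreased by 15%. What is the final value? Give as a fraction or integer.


Start: 1594
Step 1: decrease by 50% => multiply by 50/100
  1594 * 50/100 = 797
Step 2: increase by 40% => multiply by 140/100
  797 * 140/100 = 5579/5
Step 3: decrease by 15% => multiply by 85/100
  5579/5 * 85/100 = 94843/100
Final value = 94843/100

94843/100


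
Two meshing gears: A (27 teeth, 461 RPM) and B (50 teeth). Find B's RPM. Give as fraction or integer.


Gear ratio: teeth_A * RPM_A = teeth_B * RPM_B
27 * 461 = 50 * RPM_B
12447 = 50 * RPM_B
RPM_B = 12447 / 50
RPM_B = 12447/50

12447/50


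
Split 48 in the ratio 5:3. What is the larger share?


Total parts = 5 + 3 = 8
Value per part = 48 / 8 = 6
First share = 5 * 6 = 30
Second share = 3 * 6 = 18
Larger share = 30

30


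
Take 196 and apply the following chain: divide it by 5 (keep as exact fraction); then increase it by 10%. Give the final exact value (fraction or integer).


Start with 196.
Step 1: Divide by 5: 196 / 5 = 196/5
Step 2: Increase by 10%: 196/5 * 110/100 = 1078/25
Final result = 1078/25

1078/25


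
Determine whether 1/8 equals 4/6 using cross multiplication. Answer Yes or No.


Cross multiply to check 1/8 = 4/6
Left cross product: 1 * 6 = 6
Right cross product: 8 * 4 = 32
6 != 32
Not equal, so proportions differ => No

No


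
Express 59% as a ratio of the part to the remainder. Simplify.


Part = 59%, Remainder = 41%
Ratio = 59:41
GCD(59, 41) = 1
Simplify: 59:41 = 59:41

59:41


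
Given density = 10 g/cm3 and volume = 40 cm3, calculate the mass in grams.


Using mass = density * volume
Density = 10 g/cm3
Volume = 40 cm3
Mass = 10 * 40
= 400 g

400


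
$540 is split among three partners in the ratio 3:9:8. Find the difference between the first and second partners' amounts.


Total parts = 3 + 9 + 8 = 20
Value per part = 540 / 20 = 27
Shares: 3*27=81, 9*27=243, 8*27=216
First share = 81, second share = 243
Difference = |81 - 243| = 162

162


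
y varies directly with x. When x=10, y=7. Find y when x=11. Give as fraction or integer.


Direct proportion: y = kx
Find k: k = 7/10 = 7/10
Compute y at x=11: y = 7/10 * 11
y = 77/10

77/10


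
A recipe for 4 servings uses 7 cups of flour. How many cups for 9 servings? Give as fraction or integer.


Original: 7 cups for 4 servings
Target servings = 9
Scaling factor = 9/4
New amount = 7 * 9/4
= 63/4
= 63/4 cups

63/4


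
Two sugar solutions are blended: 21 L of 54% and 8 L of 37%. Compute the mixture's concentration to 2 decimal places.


Solute in mixture 1 = 54% of 21 L = 21*54/100 = 567/50 L
Solute in mixture 2 = 37% of 8 L = 8*37/100 = 74/25 L
Total solute = 567/50 + 74/25 = 143/10 L
Total volume = 21 + 8 = 29 L
Final concentration = 143/10/29 * 100 = 49.31%

49.31


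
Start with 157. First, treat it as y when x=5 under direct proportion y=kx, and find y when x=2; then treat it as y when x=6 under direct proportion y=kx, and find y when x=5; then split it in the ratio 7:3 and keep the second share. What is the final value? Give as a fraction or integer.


Start with 157.
Step 1: Direct prop: k = (157)/5; new y = k*2 = 157*2/5 = 314/5
Step 2: Direct prop: k = (314/5)/6; new y = k*5 = 314/5*5/6 = 157/3
Step 3: Split 7:3, second share = 157/3 * 3/10 = 157/10
Final result = 157/10

157/10


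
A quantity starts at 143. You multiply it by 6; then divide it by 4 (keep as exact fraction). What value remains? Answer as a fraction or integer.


Start with 143.
Step 1: Multiply by 6: 143 * 6 = 858
Step 2: Divide by 4: 858 / 4 = 429/2
Final result = 429/2

429/2


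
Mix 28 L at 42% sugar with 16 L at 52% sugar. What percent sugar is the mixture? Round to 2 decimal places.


Solute in mixture 1 = 42% of 28 L = 28*42/100 = 294/25 L
Solute in mixture 2 = 52% of 16 L = 16*52/100 = 208/25 L
Total solute = 294/25 + 208/25 = 502/25 L
Total volume = 28 + 16 = 44 L
Final concentration = 502/25/44 * 100 = 45.64%

45.64


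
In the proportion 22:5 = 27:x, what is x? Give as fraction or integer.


Setting up: 22/5 = 27/x
Cross multiply: 22 * x = 5 * 27
22x = 135
x = 135/22
x = 135/22

135/22


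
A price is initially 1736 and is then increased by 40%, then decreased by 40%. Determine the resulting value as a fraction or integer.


Start: 1736
Step 1: increase by 40% => multiply by 140/100
  1736 * 140/100 = 12152/5
Step 2: decrease by 40% => multiply by 60/100
  12152/5 * 60/100 = 36456/25
Final value = 36456/25

36456/25


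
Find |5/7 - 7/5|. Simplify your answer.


Simplify: 5/7 = 5/7 and 7/5 = 7/5
Find common denominator: LCD = 35
Convert: 25/35 and 49/35
Difference = |25 - 49|/35 = 24/35
Simplified = 24/35

24/35


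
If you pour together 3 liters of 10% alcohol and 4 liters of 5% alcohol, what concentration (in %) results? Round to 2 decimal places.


Solute in mixture 1 = 10% of 3 L = 3*10/100 = 3/10 L
Solute in mixture 2 = 5% of 4 L = 4*5/100 = 1/5 L
Total solute = 3/10 + 1/5 = 1/2 L
Total volume = 3 + 4 = 7 L
Final concentration = 1/2/7 * 100 = 7.14%

7.14


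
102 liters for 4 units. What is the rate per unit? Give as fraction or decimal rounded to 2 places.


Total liters = 102
Number of units = 4
Unit rate = 102 / 4
= 25.50 liters per unit

25.50


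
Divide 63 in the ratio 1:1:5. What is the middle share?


Ratio = 1:1:5
Total parts = 1 + 1 + 5 = 7
Value per part = 63 / 7 = 9
First share = 1 * 9 = 9
Middle share = 1 * 9 = 9
Third share = 5 * 9 = 45

9


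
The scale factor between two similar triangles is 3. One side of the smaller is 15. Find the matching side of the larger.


Similar triangles have proportional sides
Scale factor = 3
Smaller side = 15
Corresponding larger side = 15 * 3
= 45

45


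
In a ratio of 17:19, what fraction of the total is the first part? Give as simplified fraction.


Total parts = 17 + 19 = 36
First part fraction = 17/36
Simplify: 17/36 = 17/36

17/36


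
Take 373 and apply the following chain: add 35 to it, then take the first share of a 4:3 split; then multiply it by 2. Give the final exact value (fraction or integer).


Start with 373.
Step 1: Add 35: 373+35=408; split 4:3 first = 408*4/7 = 1632/7
Step 2: Multiply by 2: 1632/7 * 2 = 3264/7
Final result = 3264/7

3264/7


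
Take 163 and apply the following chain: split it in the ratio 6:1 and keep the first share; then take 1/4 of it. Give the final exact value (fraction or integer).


Start with 163.
Step 1: Split 6:1, first share = 163 * 6/7 = 978/7
Step 2: Take 1/4: 978/7 * 1/4 = 489/14
Final result = 489/14

489/14


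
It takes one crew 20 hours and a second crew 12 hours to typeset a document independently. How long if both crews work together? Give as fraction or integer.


Rate of A = 1/20 job per hour
Rate of B = 1/12 job per hour
Combined rate = 1/20 + 1/12
Find common denominator: (12 + 20)/(20*12) = 32/240
Combined rate = 2/15 job per hour
Time together = 1 / (2/15) = 15/2 hours

15/2


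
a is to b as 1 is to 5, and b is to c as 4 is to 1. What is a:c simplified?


Given a:b = 1:5 and b:c = 4:1
Make b consistent. Multiply first ratio by 4: a:b = 4:20
Multiply second ratio by 5: b:c = 20:5
Now b = 20 in both, so a:b:c = 4:20:5
Therefore a:c = 4:5
Simplify by GCD: a:c = 4:5

4:5


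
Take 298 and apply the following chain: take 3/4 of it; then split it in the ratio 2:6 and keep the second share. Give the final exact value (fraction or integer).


Start with 298.
Step 1: Take 3/4: 298 * 3/4 = 447/2
Step 2: Split 2:6, second share = 447/2 * 6/8 = 1341/8
Final result = 1341/8

1341/8


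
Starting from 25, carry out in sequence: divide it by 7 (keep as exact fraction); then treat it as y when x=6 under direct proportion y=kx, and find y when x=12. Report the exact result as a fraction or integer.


Start with 25.
Step 1: Divide by 7: 25 / 7 = 25/7
Step 2: Direct prop: k = (25/7)/6; new y = k*12 = 25/7*12/6 = 50/7
Final result = 50/7

50/7


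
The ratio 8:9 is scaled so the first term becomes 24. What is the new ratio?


Original ratio: 8:9
First term target: 24
Scale factor = 24 / 8 = 3
Multiply second term: 9 * 3 = 27
Equivalent ratio = 24:27

24:27


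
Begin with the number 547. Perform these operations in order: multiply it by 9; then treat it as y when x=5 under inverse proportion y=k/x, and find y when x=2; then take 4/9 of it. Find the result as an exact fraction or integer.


Start with 547.
Step 1: Multiply by 9: 547 * 9 = 4923
Step 2: Inverse prop: k = (4923)*5; new y = k/2 = 4923*5/2 = 24615/2
Step 3: Take 4/9: 24615/2 * 4/9 = 5470
Final result = 5470

5470


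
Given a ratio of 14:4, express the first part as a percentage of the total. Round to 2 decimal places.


Total parts = 14 + 4 = 18
First part fraction = 14/18
Percentage = (14/18) * 100
= 0.777778 * 100
= 77.78%

77.78


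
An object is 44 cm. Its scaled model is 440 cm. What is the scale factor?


Original length = 44 cm
Scaled length = 440 cm
Scale factor = 440 / 44
= 10

10


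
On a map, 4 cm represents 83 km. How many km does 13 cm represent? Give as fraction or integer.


Map scale: 4 cm = 83 km
Measured distance on map = 13 cm
Set up proportion: 13 * 83 / 4
= 1079 / 4
= 1079/4 km

1079/4


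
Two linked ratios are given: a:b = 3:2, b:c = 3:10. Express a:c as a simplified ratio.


Given a:b = 3:2 and b:c = 3:10
Make b consistent. Multiply first ratio by 3: a:b = 9:6
Multiply second ratio by 2: b:c = 6:20
Now b = 6 in both, so a:b:c = 9:6:20
Therefore a:c = 9:20
Simplify by GCD: a:c = 9:20

9:20


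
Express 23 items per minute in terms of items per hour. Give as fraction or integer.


Converting from per minute to per hour
Rate = 23 items per minute
Multiply by 60: 23 * 60
= 1380 items per hour

1380


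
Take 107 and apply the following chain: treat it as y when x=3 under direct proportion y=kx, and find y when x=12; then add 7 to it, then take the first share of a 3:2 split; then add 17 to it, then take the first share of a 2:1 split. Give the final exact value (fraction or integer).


Start with 107.
Step 1: Direct prop: k = (107)/3; new y = k*12 = 107*12/3 = 428
Step 2: Add 7: 428+7=435; split 3:2 first = 435*3/5 = 261
Step 3: Add 17: 261+17=278; split 2:1 first = 278*2/3 = 556/3
Final result = 556/3

556/3


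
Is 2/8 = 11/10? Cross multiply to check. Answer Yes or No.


Cross multiply to check 2/8 = 11/10
Left cross product: 2 * 10 = 20
Right cross product: 8 * 11 = 88
20 != 88
Not equal, so proportions differ => No

No


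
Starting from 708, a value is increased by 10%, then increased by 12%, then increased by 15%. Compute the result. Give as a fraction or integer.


Start: 708
Step 1: increase by 10% => multiply by 110/100
  708 * 110/100 = 3894/5
Step 2: increase by 12% => multiply by 112/100
  3894/5 * 112/100 = 109032/125
Step 3: increase by 15% => multiply by 115/100
  109032/125 * 115/100 = 626934/625
Final value = 626934/625

626934/625


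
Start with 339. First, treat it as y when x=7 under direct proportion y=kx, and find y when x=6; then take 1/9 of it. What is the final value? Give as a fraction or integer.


Start with 339.
Step 1: Direct prop: k = (339)/7; new y = k*6 = 339*6/7 = 2034/7
Step 2: Take 1/9: 2034/7 * 1/9 = 226/7
Final result = 226/7

226/7


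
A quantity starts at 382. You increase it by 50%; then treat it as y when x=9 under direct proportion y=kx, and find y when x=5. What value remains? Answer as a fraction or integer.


Start with 382.
Step 1: Increase by 50%: 382 * 150/100 = 573
Step 2: Direct prop: k = (573)/9; new y = k*5 = 573*5/9 = 955/3
Final result = 955/3

955/3


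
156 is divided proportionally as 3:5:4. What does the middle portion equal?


Ratio = 3:5:4
Total parts = 3 + 5 + 4 = 12
Value per part = 156 / 12 = 13
First share = 3 * 13 = 39
Middle share = 5 * 13 = 65
Third share = 4 * 13 = 52

65


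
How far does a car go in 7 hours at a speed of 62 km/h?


Using distance = speed * time
Speed = 62 km/h
Time = 7 hours
Distance = 62 * 7
= 434 km

434


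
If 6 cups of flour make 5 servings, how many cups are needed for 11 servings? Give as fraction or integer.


Original: 6 cups for 5 servings
Target servings = 11
Scaling factor = 11/5
New amount = 6 * 11/5
= 66/5
= 66/5 cups

66/5


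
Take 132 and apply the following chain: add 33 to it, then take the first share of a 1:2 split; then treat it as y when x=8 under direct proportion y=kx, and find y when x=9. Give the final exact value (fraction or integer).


Start with 132.
Step 1: Add 33: 132+33=165; split 1:2 first = 165*1/3 = 55
Step 2: Direct prop: k = (55)/8; new y = k*9 = 55*9/8 = 495/8
Final result = 495/8

495/8


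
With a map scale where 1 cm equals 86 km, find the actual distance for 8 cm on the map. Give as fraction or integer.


Map scale: 1 cm = 86 km
Measured distance on map = 8 cm
Set up proportion: 8 * 86 / 1
= 688 / 1
= 688 km

688


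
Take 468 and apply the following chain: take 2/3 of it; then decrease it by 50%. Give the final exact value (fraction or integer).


Start with 468.
Step 1: Take 2/3: 468 * 2/3 = 312
Step 2: Decrease by 50%: 312 * 50/100 = 156
Final result = 156

156


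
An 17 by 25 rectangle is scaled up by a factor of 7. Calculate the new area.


Original dimensions: 17 x 25
Enlargement factor = 7
New width = 17 * 7 = 119
New height = 25 * 7 = 175
New area = 119 * 175 = 20825

20825


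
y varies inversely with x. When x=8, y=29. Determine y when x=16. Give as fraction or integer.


Inverse proportion: y = k/x
Find k: k = 8 * 29 = 232
Compute y at x=16: y = 232/16
y = 29/2

29/2


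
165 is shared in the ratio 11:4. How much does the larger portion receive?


Total parts = 11 + 4 = 15
Value per part = 165 / 15 = 11
First share = 11 * 11 = 121
Second share = 4 * 11 = 44
Larger share = 121

121


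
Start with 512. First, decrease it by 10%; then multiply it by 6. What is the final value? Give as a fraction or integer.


Start with 512.
Step 1: Decrease by 10%: 512 * 90/100 = 2304/5
Step 2: Multiply by 6: 2304/5 * 6 = 13824/5
Final result = 13824/5

13824/5


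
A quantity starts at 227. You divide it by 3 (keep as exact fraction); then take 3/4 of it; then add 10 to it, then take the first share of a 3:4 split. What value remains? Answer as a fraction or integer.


Start with 227.
Step 1: Divide by 3: 227 / 3 = 227/3
Step 2: Take 3/4: 227/3 * 3/4 = 227/4
Step 3: Add 10: 227/4+10=267/4; split 3:4 first = 267/4*3/7 = 801/28
Final result = 801/28

801/28


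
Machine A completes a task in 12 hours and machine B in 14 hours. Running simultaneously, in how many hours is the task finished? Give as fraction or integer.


Rate of A = 1/12 job per hour
Rate of B = 1/14 job per hour
Combined rate = 1/12 + 1/14
Find common denominator: (14 + 12)/(12*14) = 26/168
Combined rate = 13/84 job per hour
Time together = 1 / (13/84) = 84/13 hours

84/13


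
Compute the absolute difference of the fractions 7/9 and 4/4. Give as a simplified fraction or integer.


Simplify: 7/9 = 7/9 and 4/4 = 1
Find common denominator: LCD = 9
Convert: 7/9 and 9/9
Difference = |7 - 9|/9 = 2/9
Simplified = 2/9

2/9


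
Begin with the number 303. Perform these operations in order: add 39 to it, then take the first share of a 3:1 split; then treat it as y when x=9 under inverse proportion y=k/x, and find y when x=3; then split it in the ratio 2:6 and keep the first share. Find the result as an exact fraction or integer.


Start with 303.
Step 1: Add 39: 303+39=342; split 3:1 first = 342*3/4 = 513/2
Step 2: Inverse prop: k = (513/2)*9; new y = k/3 = 513/2*9/3 = 1539/2
Step 3: Split 2:6, first share = 1539/2 * 2/8 = 1539/8
Final result = 1539/8

1539/8


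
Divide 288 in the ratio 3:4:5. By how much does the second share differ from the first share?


Total parts = 3 + 4 + 5 = 12
Value per part = 288 / 12 = 24
Shares: 3*24=72, 4*24=96, 5*24=120
Second share = 96, first share = 72
Difference = |96 - 72| = 24

24


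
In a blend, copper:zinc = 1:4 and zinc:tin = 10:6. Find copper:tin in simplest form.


Given a:b = 1:4 and b:c = 10:6
Make b consistent. Multiply first ratio by 10: a:b = 10:40
Multiply second ratio by 4: b:c = 40:24
Now b = 40 in both, so a:b:c = 10:40:24
Therefore a:c = 10:24
Simplify by GCD: a:c = 5:12

5:12


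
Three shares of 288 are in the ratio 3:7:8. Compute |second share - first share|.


Total parts = 3 + 7 + 8 = 18
Value per part = 288 / 18 = 16
Shares: 3*16=48, 7*16=112, 8*16=128
Second share = 112, first share = 48
Difference = |112 - 48| = 64

64


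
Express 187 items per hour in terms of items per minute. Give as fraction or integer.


Converting from per hour to per minute
Rate = 187 items per hour
Divide by 60: 187/60
= 187/60 items per minute

187/60


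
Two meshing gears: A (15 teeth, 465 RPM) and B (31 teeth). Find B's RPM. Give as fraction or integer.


Gear ratio: teeth_A * RPM_A = teeth_B * RPM_B
15 * 465 = 31 * RPM_B
6975 = 31 * RPM_B
RPM_B = 6975 / 31
RPM_B = 225

225


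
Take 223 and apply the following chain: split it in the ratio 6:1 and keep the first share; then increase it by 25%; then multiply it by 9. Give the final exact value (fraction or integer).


Start with 223.
Step 1: Split 6:1, first share = 223 * 6/7 = 1338/7
Step 2: Increase by 25%: 1338/7 * 125/100 = 3345/14
Step 3: Multiply by 9: 3345/14 * 9 = 30105/14
Final result = 30105/14

30105/14


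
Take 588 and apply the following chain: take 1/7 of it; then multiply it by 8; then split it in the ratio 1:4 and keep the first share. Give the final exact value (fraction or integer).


Start with 588.
Step 1: Take 1/7: 588 * 1/7 = 84
Step 2: Multiply by 8: 84 * 8 = 672
Step 3: Split 1:4, first share = 672 * 1/5 = 672/5
Final result = 672/5

672/5


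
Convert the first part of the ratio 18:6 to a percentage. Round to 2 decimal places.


Total parts = 18 + 6 = 24
First part fraction = 18/24
Percentage = (18/24) * 100
= 0.75 * 100
= 75.00%

75.00


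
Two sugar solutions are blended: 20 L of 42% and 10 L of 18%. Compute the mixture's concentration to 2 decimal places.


Solute in mixture 1 = 42% of 20 L = 20*42/100 = 42/5 L
Solute in mixture 2 = 18% of 10 L = 10*18/100 = 9/5 L
Total solute = 42/5 + 9/5 = 51/5 L
Total volume = 20 + 10 = 30 L
Final concentration = 51/5/30 * 100 = 34.00%

34.00


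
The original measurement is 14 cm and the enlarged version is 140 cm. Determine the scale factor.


Original length = 14 cm
Scaled length = 140 cm
Scale factor = 140 / 14
= 10

10


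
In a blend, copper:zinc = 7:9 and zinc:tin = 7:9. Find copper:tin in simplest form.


Given a:b = 7:9 and b:c = 7:9
Make b consistent. Multiply first ratio by 7: a:b = 49:63
Multiply second ratio by 9: b:c = 63:81
Now b = 63 in both, so a:b:c = 49:63:81
Therefore a:c = 49:81
Simplify by GCD: a:c = 49:81

49:81


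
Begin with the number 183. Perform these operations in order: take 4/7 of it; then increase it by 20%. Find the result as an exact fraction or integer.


Start with 183.
Step 1: Take 4/7: 183 * 4/7 = 732/7
Step 2: Increase by 20%: 732/7 * 120/100 = 4392/35
Final result = 4392/35

4392/35


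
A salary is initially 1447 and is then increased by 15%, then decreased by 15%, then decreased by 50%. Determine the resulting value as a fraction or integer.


Start: 1447
Step 1: increase by 15% => multiply by 115/100
  1447 * 115/100 = 33281/20
Step 2: decrease by 15% => multiply by 85/100
  33281/20 * 85/100 = 565777/400
Step 3: decrease by 50% => multiply by 50/100
  565777/400 * 50/100 = 565777/800
Final value = 565777/800

565777/800


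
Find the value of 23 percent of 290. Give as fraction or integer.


Compute 23% of 290
Convert percentage: 23% = 23/100
Multiply: 290 * 23/100
= 6670/100
= 667/10

667/10


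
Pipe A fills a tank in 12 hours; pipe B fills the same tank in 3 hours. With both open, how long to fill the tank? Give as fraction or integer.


Rate of A = 1/12 job per hour
Rate of B = 1/3 job per hour
Combined rate = 1/12 + 1/3
Find common denominator: (3 + 12)/(12*3) = 15/36
Combined rate = 5/12 job per hour
Time together = 1 / (5/12) = 12/5 hours

12/5


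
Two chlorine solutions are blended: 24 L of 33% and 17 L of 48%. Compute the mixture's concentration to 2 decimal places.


Solute in mixture 1 = 33% of 24 L = 24*33/100 = 198/25 L
Solute in mixture 2 = 48% of 17 L = 17*48/100 = 204/25 L
Total solute = 198/25 + 204/25 = 402/25 L
Total volume = 24 + 17 = 41 L
Final concentration = 402/25/41 * 100 = 39.22%

39.22


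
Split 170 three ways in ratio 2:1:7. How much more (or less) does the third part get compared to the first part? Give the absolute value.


Total parts = 2 + 1 + 7 = 10
Value per part = 170 / 10 = 17
Shares: 2*17=34, 1*17=17, 7*17=119
Third share = 119, first share = 34
Difference = |119 - 34| = 85

85


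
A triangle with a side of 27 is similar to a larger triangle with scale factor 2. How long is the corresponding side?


Similar triangles have proportional sides
Scale factor = 2
Smaller side = 27
Corresponding larger side = 27 * 2
= 54

54


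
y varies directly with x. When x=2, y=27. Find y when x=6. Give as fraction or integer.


Direct proportion: y = kx
Find k: k = 27/2 = 27/2
Compute y at x=6: y = 27/2 * 6
y = 81

81


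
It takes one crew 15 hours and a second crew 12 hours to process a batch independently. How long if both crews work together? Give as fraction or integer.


Rate of A = 1/15 job per hour
Rate of B = 1/12 job per hour
Combined rate = 1/15 + 1/12
Find common denominator: (12 + 15)/(15*12) = 27/180
Combined rate = 3/20 job per hour
Time together = 1 / (3/20) = 20/3 hours

20/3


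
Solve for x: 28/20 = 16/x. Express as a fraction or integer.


Setting up: 28/20 = 16/x
Cross multiply: 28 * x = 20 * 16
28x = 320
x = 320/28
x = 80/7

80/7


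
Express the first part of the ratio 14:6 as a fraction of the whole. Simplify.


Total parts = 14 + 6 = 20
First part fraction = 14/20
Simplify: 14/20 = 7/10

7/10


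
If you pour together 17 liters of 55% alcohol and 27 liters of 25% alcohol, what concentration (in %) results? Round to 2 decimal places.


Solute in mixture 1 = 55% of 17 L = 17*55/100 = 187/20 L
Solute in mixture 2 = 25% of 27 L = 27*25/100 = 27/4 L
Total solute = 187/20 + 27/4 = 161/10 L
Total volume = 17 + 27 = 44 L
Final concentration = 161/10/44 * 100 = 36.59%

36.59


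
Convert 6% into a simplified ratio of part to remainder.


Part = 6%, Remainder = 94%
Ratio = 6:94
GCD(6, 94) = 2
Simplify: 3:47 = 3:47

3:47


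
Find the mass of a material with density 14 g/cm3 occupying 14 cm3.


Using mass = density * volume
Density = 14 g/cm3
Volume = 14 cm3
Mass = 14 * 14
= 196 g

196


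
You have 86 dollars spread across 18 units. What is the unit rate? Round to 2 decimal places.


Total dollars = 86
Number of units = 18
Unit rate = 86 / 18
= 4.78 dollars per unit

4.78


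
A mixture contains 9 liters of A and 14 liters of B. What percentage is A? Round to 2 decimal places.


Volume of A = 9 L
Volume of B = 14 L
Total volume = 9 + 14 = 23 L
Percentage of A = (9/23) * 100
= 39.13%

39.13


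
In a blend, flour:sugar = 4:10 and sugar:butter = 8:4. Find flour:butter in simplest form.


Given a:b = 4:10 and b:c = 8:4
Make b consistent. Multiply first ratio by 8: a:b = 32:80
Multiply second ratio by 10: b:c = 80:40
Now b = 80 in both, so a:b:c = 32:80:40
Therefore a:c = 32:40
Simplify by GCD: a:c = 4:5

4:5


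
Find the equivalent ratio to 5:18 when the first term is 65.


Original ratio: 5:18
First term target: 65
Scale factor = 65 / 5 = 13
Multiply second term: 18 * 13 = 234
Equivalent ratio = 65:234

65:234


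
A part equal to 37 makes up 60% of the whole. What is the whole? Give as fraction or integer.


Given: 37 is 60% of the whole
Set up: 37 = 60/100 * whole
whole = 37 * 100 / 60
whole = 3700 / 60
whole = 185/3

185/3


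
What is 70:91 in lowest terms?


Find GCD(70, 91)
GCD = 7
Divide both by 7: 70/7 = 10, 91/7 = 13
Simplified ratio = 10:13

10:13


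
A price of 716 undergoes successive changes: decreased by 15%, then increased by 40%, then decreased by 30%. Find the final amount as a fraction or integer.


Start: 716
Step 1: decrease by 15% => multiply by 85/100
  716 * 85/100 = 3043/5
Step 2: increase by 40% => multiply by 140/100
  3043/5 * 140/100 = 21301/25
Step 3: decrease by 30% => multiply by 70/100
  21301/25 * 70/100 = 149107/250
Final value = 149107/250

149107/250


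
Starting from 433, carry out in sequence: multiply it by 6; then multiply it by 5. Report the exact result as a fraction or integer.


Start with 433.
Step 1: Multiply by 6: 433 * 6 = 2598
Step 2: Multiply by 5: 2598 * 5 = 12990
Final result = 12990

12990


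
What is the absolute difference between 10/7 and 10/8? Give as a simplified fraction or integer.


Simplify: 10/7 = 10/7 and 10/8 = 5/4
Find common denominator: LCD = 28
Convert: 40/28 and 35/28
Difference = |40 - 35|/28 = 5/28
Simplified = 5/28

5/28


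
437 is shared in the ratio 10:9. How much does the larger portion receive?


Total parts = 10 + 9 = 19
Value per part = 437 / 19 = 23
First share = 10 * 23 = 230
Second share = 9 * 23 = 207
Larger share = 230

230


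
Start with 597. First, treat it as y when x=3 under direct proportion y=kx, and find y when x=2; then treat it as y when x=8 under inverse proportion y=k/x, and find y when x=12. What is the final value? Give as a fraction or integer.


Start with 597.
Step 1: Direct prop: k = (597)/3; new y = k*2 = 597*2/3 = 398
Step 2: Inverse prop: k = (398)*8; new y = k/12 = 398*8/12 = 796/3
Final result = 796/3

796/3


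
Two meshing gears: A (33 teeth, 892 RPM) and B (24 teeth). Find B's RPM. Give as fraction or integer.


Gear ratio: teeth_A * RPM_A = teeth_B * RPM_B
33 * 892 = 24 * RPM_B
29436 = 24 * RPM_B
RPM_B = 29436 / 24
RPM_B = 2453/2

2453/2


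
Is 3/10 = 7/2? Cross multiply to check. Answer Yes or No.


Cross multiply to check 3/10 = 7/2
Left cross product: 3 * 2 = 6
Right cross product: 10 * 7 = 70
6 != 70
Not equal, so proportions differ => No

No


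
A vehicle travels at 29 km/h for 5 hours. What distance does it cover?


Using distance = speed * time
Speed = 29 km/h
Time = 5 hours
Distance = 29 * 5
= 145 km

145


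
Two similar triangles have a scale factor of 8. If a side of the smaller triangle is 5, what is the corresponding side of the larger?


Similar triangles have proportional sides
Scale factor = 8
Smaller side = 5
Corresponding larger side = 5 * 8
= 40

40


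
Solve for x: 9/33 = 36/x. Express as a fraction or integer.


Setting up: 9/33 = 36/x
Cross multiply: 9 * x = 33 * 36
9x = 1188
x = 1188/9
x = 132

132


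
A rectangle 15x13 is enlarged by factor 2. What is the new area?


Original dimensions: 15 x 13
Enlargement factor = 2
New width = 15 * 2 = 30
New height = 13 * 2 = 26
New area = 30 * 26 = 780

780


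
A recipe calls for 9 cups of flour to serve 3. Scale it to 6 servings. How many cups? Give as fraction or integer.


Original: 9 cups for 3 servings
Target servings = 6
Scaling factor = 6/3
New amount = 9 * 6/3
= 54/3
= 18 cups

18


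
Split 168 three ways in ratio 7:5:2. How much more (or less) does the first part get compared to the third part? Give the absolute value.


Total parts = 7 + 5 + 2 = 14
Value per part = 168 / 14 = 12
Shares: 7*12=84, 5*12=60, 2*12=24
First share = 84, third share = 24
Difference = |84 - 24| = 60

60


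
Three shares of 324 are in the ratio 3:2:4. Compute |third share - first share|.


Total parts = 3 + 2 + 4 = 9
Value per part = 324 / 9 = 36
Shares: 3*36=108, 2*36=72, 4*36=144
Third share = 144, first share = 108
Difference = |144 - 108| = 36

36


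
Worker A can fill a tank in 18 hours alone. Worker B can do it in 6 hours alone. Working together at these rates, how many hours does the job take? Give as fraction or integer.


Rate of A = 1/18 job per hour
Rate of B = 1/6 job per hour
Combined rate = 1/18 + 1/6
Find common denominator: (6 + 18)/(18*6) = 24/108
Combined rate = 2/9 job per hour
Time together = 1 / (2/9) = 9/2 hours

9/2


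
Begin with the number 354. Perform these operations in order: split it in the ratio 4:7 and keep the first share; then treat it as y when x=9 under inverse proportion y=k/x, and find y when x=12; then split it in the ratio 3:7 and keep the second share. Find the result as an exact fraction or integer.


Start with 354.
Step 1: Split 4:7, first share = 354 * 4/11 = 1416/11
Step 2: Inverse prop: k = (1416/11)*9; new y = k/12 = 1416/11*9/12 = 1062/11
Step 3: Split 3:7, second share = 1062/11 * 7/10 = 3717/55
Final result = 3717/55

3717/55


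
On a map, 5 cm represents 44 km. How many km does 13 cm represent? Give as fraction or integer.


Map scale: 5 cm = 44 km
Measured distance on map = 13 cm
Set up proportion: 13 * 44 / 5
= 572 / 5
= 572/5 km

572/5


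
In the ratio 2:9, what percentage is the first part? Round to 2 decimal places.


Total parts = 2 + 9 = 11
First part fraction = 2/11
Percentage = (2/11) * 100
= 0.181818 * 100
= 18.18%

18.18


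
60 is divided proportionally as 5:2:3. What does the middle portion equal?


Ratio = 5:2:3
Total parts = 5 + 2 + 3 = 10
Value per part = 60 / 10 = 6
First share = 5 * 6 = 30
Middle share = 2 * 6 = 12
Third share = 3 * 6 = 18

12


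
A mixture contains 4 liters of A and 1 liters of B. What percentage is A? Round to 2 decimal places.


Volume of A = 4 L
Volume of B = 1 L
Total volume = 4 + 1 = 5 L
Percentage of A = (4/5) * 100
= 80.00%

80.00


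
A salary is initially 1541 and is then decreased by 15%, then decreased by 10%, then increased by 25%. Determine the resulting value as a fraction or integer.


Start: 1541
Step 1: decrease by 15% => multiply by 85/100
  1541 * 85/100 = 26197/20
Step 2: decrease by 10% => multiply by 90/100
  26197/20 * 90/100 = 235773/200
Step 3: increase by 25% => multiply by 125/100
  235773/200 * 125/100 = 235773/160
Final value = 235773/160

235773/160


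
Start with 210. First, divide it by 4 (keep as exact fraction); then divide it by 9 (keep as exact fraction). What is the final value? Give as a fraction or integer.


Start with 210.
Step 1: Divide by 4: 210 / 4 = 105/2
Step 2: Divide by 9: 105/2 / 9 = 35/6
Final result = 35/6

35/6


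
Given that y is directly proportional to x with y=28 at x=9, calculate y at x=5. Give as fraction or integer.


Direct proportion: y = kx
Find k: k = 28/9 = 28/9
Compute y at x=5: y = 28/9 * 5
y = 140/9

140/9


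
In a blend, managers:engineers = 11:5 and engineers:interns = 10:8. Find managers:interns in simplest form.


Given a:b = 11:5 and b:c = 10:8
Make b consistent. Multiply first ratio by 10: a:b = 110:50
Multiply second ratio by 5: b:c = 50:40
Now b = 50 in both, so a:b:c = 110:50:40
Therefore a:c = 110:40
Simplify by GCD: a:c = 11:4

11:4


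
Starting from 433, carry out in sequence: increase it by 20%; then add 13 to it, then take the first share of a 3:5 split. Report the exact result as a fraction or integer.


Start with 433.
Step 1: Increase by 20%: 433 * 120/100 = 2598/5
Step 2: Add 13: 2598/5+13=2663/5; split 3:5 first = 2663/5*3/8 = 7989/40
Final result = 7989/40

7989/40


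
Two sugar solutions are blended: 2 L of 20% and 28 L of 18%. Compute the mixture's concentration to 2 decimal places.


Solute in mixture 1 = 20% of 2 L = 2*20/100 = 2/5 L
Solute in mixture 2 = 18% of 28 L = 28*18/100 = 126/25 L
Total solute = 2/5 + 126/25 = 136/25 L
Total volume = 2 + 28 = 30 L
Final concentration = 136/25/30 * 100 = 18.13%

18.13


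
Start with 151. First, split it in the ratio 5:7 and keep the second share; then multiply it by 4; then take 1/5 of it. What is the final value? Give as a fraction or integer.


Start with 151.
Step 1: Split 5:7, second share = 151 * 7/12 = 1057/12
Step 2: Multiply by 4: 1057/12 * 4 = 1057/3
Step 3: Take 1/5: 1057/3 * 1/5 = 1057/15
Final result = 1057/15

1057/15


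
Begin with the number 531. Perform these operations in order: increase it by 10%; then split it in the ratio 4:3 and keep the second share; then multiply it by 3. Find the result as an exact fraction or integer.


Start with 531.
Step 1: Increase by 10%: 531 * 110/100 = 5841/10
Step 2: Split 4:3, second share = 5841/10 * 3/7 = 17523/70
Step 3: Multiply by 3: 17523/70 * 3 = 52569/70
Final result = 52569/70

52569/70


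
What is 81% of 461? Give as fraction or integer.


Compute 81% of 461
Convert percentage: 81% = 81/100
Multiply: 461 * 81/100
= 37341/100
= 37341/100

37341/100


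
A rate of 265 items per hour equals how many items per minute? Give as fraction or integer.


Converting from per hour to per minute
Rate = 265 items per hour
Divide by 60: 265/60
= 53/12 items per minute

53/12


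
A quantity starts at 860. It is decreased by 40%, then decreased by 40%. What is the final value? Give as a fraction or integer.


Start: 860
Step 1: decrease by 40% => multiply by 60/100
  860 * 60/100 = 516
Step 2: decrease by 40% => multiply by 60/100
  516 * 60/100 = 1548/5
Final value = 1548/5

1548/5


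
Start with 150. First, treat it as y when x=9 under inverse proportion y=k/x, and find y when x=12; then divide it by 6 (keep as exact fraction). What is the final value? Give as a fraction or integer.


Start with 150.
Step 1: Inverse prop: k = (150)*9; new y = k/12 = 150*9/12 = 225/2
Step 2: Divide by 6: 225/2 / 6 = 75/4
Final result = 75/4

75/4


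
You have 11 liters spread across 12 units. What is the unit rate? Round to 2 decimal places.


Total liters = 11
Number of units = 12
Unit rate = 11 / 12
= 0.92 liters per unit

0.92


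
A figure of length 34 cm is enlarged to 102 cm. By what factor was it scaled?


Original length = 34 cm
Scaled length = 102 cm
Scale factor = 102 / 34
= 3

3


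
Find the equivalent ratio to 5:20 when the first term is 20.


Original ratio: 5:20
First term target: 20
Scale factor = 20 / 5 = 4
Multiply second term: 20 * 4 = 80
Equivalent ratio = 20:80

20:80


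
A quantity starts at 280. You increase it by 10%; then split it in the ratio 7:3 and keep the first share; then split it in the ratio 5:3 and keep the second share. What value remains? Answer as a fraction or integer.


Start with 280.
Step 1: Increase by 10%: 280 * 110/100 = 308
Step 2: Split 7:3, first share = 308 * 7/10 = 1078/5
Step 3: Split 5:3, second share = 1078/5 * 3/8 = 1617/20
Final result = 1617/20

1617/20


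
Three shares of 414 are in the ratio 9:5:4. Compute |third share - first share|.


Total parts = 9 + 5 + 4 = 18
Value per part = 414 / 18 = 23
Shares: 9*23=207, 5*23=115, 4*23=92
Third share = 92, first share = 207
Difference = |92 - 207| = 115

115


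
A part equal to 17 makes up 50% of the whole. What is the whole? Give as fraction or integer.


Given: 17 is 50% of the whole
Set up: 17 = 50/100 * whole
whole = 17 * 100 / 50
whole = 1700 / 50
whole = 34

34


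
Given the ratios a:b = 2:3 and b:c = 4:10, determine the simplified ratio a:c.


Given a:b = 2:3 and b:c = 4:10
Make b consistent. Multiply first ratio by 4: a:b = 8:12
Multiply second ratio by 3: b:c = 12:30
Now b = 12 in both, so a:b:c = 8:12:30
Therefore a:c = 8:30
Simplify by GCD: a:c = 4:15

4:15
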